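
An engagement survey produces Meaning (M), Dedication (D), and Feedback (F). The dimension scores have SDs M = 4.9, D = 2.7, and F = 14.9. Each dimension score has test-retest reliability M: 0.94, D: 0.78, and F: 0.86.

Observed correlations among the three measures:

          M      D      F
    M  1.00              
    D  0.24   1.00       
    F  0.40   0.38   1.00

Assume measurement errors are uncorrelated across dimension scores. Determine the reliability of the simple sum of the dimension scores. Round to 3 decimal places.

Var(M+D+F) = 4.9² + 2.7² + 14.9² + 2·[4.9·2.7·0.24 + 4.9·14.9·0.40 + 2.7·14.9·0.38] = 253.31 + 95.3332 = 348.643.
Under uncorrelated errors the observed covariances equal the true-score covariances, so only the own-variance terms attenuate.
True-score variance = [4.9²·0.94 + 2.7²·0.78 + 14.9²·0.86] + 95.3332 = 219.184 + 95.3332 = 314.517.
Reliability = 314.517 / 348.643 = 0.902.

0.902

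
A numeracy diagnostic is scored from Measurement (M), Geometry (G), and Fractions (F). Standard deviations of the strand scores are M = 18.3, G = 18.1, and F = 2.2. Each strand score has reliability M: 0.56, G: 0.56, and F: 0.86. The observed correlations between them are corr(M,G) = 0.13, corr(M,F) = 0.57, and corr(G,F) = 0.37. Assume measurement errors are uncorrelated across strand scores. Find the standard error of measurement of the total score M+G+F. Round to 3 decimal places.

Var(total) = 667.34 + 161.483 = 828.823.
True-score variance = 375.162 + 161.483 = 536.645, so reliability = 0.6475.
Error variance = 828.823 − 536.645 = 292.178; SEM = √292.178 = 17.093.

17.093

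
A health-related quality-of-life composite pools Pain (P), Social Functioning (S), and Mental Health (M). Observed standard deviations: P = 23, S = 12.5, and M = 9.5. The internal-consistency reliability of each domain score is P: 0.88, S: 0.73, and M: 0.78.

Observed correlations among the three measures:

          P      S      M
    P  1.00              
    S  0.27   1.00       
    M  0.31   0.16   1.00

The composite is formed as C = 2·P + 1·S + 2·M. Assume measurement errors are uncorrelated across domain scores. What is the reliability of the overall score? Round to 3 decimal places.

0.895

Var(C) = 2²·23² + 12.5² + 2²·9.5² + 2·[2·23·12.5·0.27 + 4·23·9.5·0.31 + 2·12.5·9.5·0.16] = 2633.25 + 928.38 = 3561.63.
Under uncorrelated errors the observed covariances equal the true-score covariances, so only the own-variance terms attenuate.
True-score variance = [2²·23²·0.88 + 12.5²·0.73 + 2²·9.5²·0.78] + 928.38 = 2257.72 + 928.38 = 3186.1.
Reliability = 3186.1 / 3561.63 = 0.895.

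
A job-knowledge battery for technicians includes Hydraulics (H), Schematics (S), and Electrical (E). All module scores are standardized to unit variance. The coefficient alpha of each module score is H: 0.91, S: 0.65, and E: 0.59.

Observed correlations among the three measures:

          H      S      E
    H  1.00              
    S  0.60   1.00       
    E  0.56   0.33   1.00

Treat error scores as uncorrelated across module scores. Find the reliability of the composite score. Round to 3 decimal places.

0.858

Var(H+S+E) = 3 + 2·[0.60 + 0.56 + 0.33] = 3 + 2.98 = 5.98.
Under uncorrelated errors the observed covariances equal the true-score covariances, so only the own-variance terms attenuate.
True-score variance = [0.91 + 0.65 + 0.59] + 2.98 = 2.15 + 2.98 = 5.13.
Reliability = 5.13 / 5.98 = 0.858.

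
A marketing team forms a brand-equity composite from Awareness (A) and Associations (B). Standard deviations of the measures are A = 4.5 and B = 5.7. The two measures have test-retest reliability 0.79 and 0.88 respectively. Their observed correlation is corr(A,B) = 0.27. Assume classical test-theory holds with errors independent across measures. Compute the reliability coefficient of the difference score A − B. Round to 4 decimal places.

Var(A−B) = 4.5² + 5.7² − 2·4.5·5.7·0.27 = 52.74 − 13.851 = 38.889.
With uncorrelated errors the cross-covariances are all true-score covariance, so they carry over unchanged; only the diagonal terms shrink to ρᵢσᵢ².
True-score variance = [4.5²·0.79 + 5.7²·0.88] − 13.851 = 44.5887 − 13.851 = 30.7377.
Reliability = 30.7377 / 38.889 = 0.7904.

0.7904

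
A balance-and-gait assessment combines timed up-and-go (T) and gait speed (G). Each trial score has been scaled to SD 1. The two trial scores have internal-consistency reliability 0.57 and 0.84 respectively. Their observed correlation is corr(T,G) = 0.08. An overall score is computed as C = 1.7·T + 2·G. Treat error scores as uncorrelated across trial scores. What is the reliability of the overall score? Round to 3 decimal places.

0.747

Var(C) = 1.7² + 2² + 2·[3.4·0.08] = 6.89 + 0.544 = 7.434.
Because errors are independent across components, Cov(Tᵢ,Tⱼ) = Cov(Xᵢ,Xⱼ); the off-diagonal part of the true-score variance is the same as above.
True-score variance = [1.7²·0.57 + 2²·0.84] + 0.544 = 5.0073 + 0.544 = 5.5513.
Reliability = 5.5513 / 7.434 = 0.747.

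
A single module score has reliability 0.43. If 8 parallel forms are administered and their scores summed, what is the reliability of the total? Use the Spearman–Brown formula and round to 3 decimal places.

0.858

ρ_k = kρ / (1 + (k−1)ρ) = 8·0.43 / (1 + 7·0.43) = 3.440 / 4.010 = 0.858.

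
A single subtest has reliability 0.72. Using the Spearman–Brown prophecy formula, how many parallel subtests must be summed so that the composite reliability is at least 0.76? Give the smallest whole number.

2

k ≥ ρ*(1−ρ₁)/(ρ₁(1−ρ*)) = 0.76·0.28 / (0.72·0.24) = 1.231.
Smallest integer k = 2.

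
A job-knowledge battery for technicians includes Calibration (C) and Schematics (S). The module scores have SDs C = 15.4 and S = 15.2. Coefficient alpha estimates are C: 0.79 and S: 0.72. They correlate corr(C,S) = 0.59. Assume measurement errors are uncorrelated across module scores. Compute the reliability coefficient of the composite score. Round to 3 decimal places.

0.846

Var(C+S) = 15.4² + 15.2² + 2·[15.4·15.2·0.59] = 468.2 + 276.214 = 744.414.
With uncorrelated errors the cross-covariances are all true-score covariance, so they carry over unchanged; only the diagonal terms shrink to ρᵢσᵢ².
True-score variance = [15.4²·0.79 + 15.2²·0.72] + 276.214 = 353.705 + 276.214 = 629.92.
Reliability = 629.92 / 744.414 = 0.846.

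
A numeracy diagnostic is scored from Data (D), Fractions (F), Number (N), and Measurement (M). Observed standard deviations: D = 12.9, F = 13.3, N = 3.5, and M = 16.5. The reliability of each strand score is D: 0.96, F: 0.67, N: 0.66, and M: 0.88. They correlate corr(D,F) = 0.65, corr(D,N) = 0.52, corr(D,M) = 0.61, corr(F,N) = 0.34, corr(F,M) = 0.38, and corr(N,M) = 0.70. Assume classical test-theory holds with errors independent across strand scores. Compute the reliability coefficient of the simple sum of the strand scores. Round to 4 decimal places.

Var(D+F+N+M) = 12.9² + 13.3² + 3.5² + 16.5² + 2·[12.9·13.3·0.65 + 12.9·3.5·0.52 + 12.9·16.5·0.61 + 13.3·3.5·0.34 + 13.3·16.5·0.38 + 3.5·16.5·0.70] = 627.8 + 808.96 = 1436.76.
With uncorrelated errors the cross-covariances are all true-score covariance, so they carry over unchanged; only the diagonal terms shrink to ρᵢσᵢ².
True-score variance = [12.9²·0.96 + 13.3²·0.67 + 3.5²·0.66 + 16.5²·0.88] + 808.96 = 525.935 + 808.96 = 1334.89.
Reliability = 1334.89 / 1436.76 = 0.9291.

0.9291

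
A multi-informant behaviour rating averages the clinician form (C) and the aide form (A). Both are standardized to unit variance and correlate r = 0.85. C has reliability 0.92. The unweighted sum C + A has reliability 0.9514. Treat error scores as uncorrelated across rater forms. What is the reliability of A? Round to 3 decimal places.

Var(C+A) = 2 + 2·0.85 = 3.700.
True-score variance = ρ_C + ρ_A + 2·0.85, so 0.9514 = (0.92 + ρ_A + 1.70) / 3.700.
ρ_A = 0.9514·3.700 − 0.92 − 1.70 = 0.900.

0.900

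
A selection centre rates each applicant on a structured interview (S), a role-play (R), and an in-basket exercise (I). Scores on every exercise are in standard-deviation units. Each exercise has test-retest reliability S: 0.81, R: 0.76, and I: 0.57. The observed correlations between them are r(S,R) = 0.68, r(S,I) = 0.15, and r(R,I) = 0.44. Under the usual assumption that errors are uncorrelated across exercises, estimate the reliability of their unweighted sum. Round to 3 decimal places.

0.845

Var(S+R+I) = 3 + 2·[0.68 + 0.15 + 0.44] = 3 + 2.54 = 5.54.
Under uncorrelated errors the observed covariances equal the true-score covariances, so only the own-variance terms attenuate.
True-score variance = [0.81 + 0.76 + 0.57] + 2.54 = 2.14 + 2.54 = 4.68.
Reliability = 4.68 / 5.54 = 0.845.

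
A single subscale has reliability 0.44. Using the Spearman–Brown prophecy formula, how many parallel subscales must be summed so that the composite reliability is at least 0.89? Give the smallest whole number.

11

k ≥ ρ*(1−ρ₁)/(ρ₁(1−ρ*)) = 0.89·0.56 / (0.44·0.11) = 10.298.
Smallest integer k = 11.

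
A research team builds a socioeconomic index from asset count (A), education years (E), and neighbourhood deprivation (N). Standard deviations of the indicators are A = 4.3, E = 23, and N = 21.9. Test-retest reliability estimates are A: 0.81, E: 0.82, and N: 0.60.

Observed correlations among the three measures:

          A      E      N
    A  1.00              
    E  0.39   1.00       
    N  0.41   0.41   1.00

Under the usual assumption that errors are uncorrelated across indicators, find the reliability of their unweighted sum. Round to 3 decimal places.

Var(A+E+N) = 4.3² + 23² + 21.9² + 2·[4.3·23·0.39 + 4.3·21.9·0.41 + 23·21.9·0.41] = 1027.1 + 567.395 = 1594.5.
Under uncorrelated errors the observed covariances equal the true-score covariances, so only the own-variance terms attenuate.
True-score variance = [4.3²·0.81 + 23²·0.82 + 21.9²·0.60] + 567.395 = 736.523 + 567.395 = 1303.92.
Reliability = 1303.92 / 1594.5 = 0.818.

0.818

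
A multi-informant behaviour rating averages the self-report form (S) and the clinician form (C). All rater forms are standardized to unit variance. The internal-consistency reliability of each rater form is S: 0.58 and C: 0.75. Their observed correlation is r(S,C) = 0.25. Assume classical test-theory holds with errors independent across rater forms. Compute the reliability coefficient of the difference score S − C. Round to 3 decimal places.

Var(S−C) = 1 + 1 − 2·0.25 = 2 − 0.5 = 1.5.
With uncorrelated errors the cross-covariances are all true-score covariance, so they carry over unchanged; only the diagonal terms shrink to ρᵢσᵢ².
True-score variance = [0.58 + 0.75] − 0.5 = 1.33 − 0.5 = 0.83.
Reliability = 0.83 / 1.5 = 0.553.

0.553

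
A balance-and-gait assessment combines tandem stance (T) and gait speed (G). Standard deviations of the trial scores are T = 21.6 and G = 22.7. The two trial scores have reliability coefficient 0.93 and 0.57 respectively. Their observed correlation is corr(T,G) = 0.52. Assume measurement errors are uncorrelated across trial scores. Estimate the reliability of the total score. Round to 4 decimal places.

Var(T+G) = 21.6² + 22.7² + 2·[21.6·22.7·0.52] = 981.85 + 509.933 = 1491.78.
Under uncorrelated errors the observed covariances equal the true-score covariances, so only the own-variance terms attenuate.
True-score variance = [21.6²·0.93 + 22.7²·0.57] + 509.933 = 727.616 + 509.933 = 1237.55.
Reliability = 1237.55 / 1491.78 = 0.8296.

0.8296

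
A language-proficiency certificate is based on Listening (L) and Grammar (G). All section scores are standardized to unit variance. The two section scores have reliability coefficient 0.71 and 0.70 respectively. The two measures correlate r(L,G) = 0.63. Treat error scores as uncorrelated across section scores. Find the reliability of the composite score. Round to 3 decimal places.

0.819

Var(L+G) = 2 + 2·[0.63] = 2 + 1.26 = 3.26.
With uncorrelated errors the cross-covariances are all true-score covariance, so they carry over unchanged; only the diagonal terms shrink to ρᵢσᵢ².
True-score variance = [0.71 + 0.70] + 1.26 = 1.41 + 1.26 = 2.67.
Reliability = 2.67 / 3.26 = 0.819.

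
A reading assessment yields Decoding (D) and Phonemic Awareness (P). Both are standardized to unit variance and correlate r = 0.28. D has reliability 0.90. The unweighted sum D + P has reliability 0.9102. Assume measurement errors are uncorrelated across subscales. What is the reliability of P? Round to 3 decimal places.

0.870

Var(D+P) = 2 + 2·0.28 = 2.560.
True-score variance = ρ_D + ρ_P + 2·0.28, so 0.9102 = (0.90 + ρ_P + 0.56) / 2.560.
ρ_P = 0.9102·2.560 − 0.90 − 0.56 = 0.870.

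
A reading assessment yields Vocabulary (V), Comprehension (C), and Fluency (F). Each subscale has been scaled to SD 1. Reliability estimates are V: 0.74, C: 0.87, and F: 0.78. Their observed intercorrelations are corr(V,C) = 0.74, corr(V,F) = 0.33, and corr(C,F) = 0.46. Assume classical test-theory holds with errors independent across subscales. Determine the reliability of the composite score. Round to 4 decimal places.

0.8993

Var(V+C+F) = 3 + 2·[0.74 + 0.33 + 0.46] = 3 + 3.06 = 6.06.
Because errors are independent across components, Cov(Tᵢ,Tⱼ) = Cov(Xᵢ,Xⱼ); the off-diagonal part of the true-score variance is the same as above.
True-score variance = [0.74 + 0.87 + 0.78] + 3.06 = 2.39 + 3.06 = 5.45.
Reliability = 5.45 / 6.06 = 0.8993.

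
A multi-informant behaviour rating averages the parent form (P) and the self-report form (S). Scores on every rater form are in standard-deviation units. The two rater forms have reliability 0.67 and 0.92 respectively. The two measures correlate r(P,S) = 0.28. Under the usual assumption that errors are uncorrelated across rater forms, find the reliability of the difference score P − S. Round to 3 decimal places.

Var(P−S) = 1 + 1 − 2·0.28 = 2 − 0.56 = 1.44.
Because errors are independent across components, Cov(Tᵢ,Tⱼ) = Cov(Xᵢ,Xⱼ); the off-diagonal part of the true-score variance is the same as above.
True-score variance = [0.67 + 0.92] − 0.56 = 1.59 − 0.56 = 1.03.
Reliability = 1.03 / 1.44 = 0.715.

0.715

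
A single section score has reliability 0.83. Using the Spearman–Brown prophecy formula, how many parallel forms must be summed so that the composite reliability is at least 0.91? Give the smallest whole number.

3

k ≥ ρ*(1−ρ₁)/(ρ₁(1−ρ*)) = 0.91·0.17 / (0.83·0.09) = 2.071.
Smallest integer k = 3.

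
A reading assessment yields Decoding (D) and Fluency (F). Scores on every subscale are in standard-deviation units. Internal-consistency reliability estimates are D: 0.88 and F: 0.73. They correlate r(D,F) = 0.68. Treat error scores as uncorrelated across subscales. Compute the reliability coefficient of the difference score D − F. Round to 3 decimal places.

0.391

Var(D−F) = 1 + 1 − 2·0.68 = 2 − 1.36 = 0.64.
Under uncorrelated errors the observed covariances equal the true-score covariances, so only the own-variance terms attenuate.
True-score variance = [0.88 + 0.73] − 1.36 = 1.61 − 1.36 = 0.25.
Reliability = 0.25 / 0.64 = 0.391.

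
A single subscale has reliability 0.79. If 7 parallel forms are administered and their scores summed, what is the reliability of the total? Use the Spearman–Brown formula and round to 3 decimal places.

ρ_k = kρ / (1 + (k−1)ρ) = 7·0.79 / (1 + 6·0.79) = 5.530 / 5.740 = 0.963.

0.963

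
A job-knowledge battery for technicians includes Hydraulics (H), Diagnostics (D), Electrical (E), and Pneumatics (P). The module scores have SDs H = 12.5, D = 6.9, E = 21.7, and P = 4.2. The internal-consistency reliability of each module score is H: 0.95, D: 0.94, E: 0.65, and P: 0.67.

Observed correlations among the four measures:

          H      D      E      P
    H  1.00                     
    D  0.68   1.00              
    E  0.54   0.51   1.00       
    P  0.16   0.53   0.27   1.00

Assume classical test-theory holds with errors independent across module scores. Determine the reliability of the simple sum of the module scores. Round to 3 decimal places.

0.866

Var(H+D+E+P) = 12.5² + 6.9² + 21.7² + 4.2² + 2·[12.5·6.9·0.68 + 12.5·21.7·0.54 + 12.5·4.2·0.16 + 6.9·21.7·0.51 + 6.9·4.2·0.53 + 21.7·4.2·0.27] = 692.39 + 659.709 = 1352.1.
Under uncorrelated errors the observed covariances equal the true-score covariances, so only the own-variance terms attenuate.
True-score variance = [12.5²·0.95 + 6.9²·0.94 + 21.7²·0.65 + 4.2²·0.67] + 659.709 = 511.088 + 659.709 = 1170.8.
Reliability = 1170.8 / 1352.1 = 0.866.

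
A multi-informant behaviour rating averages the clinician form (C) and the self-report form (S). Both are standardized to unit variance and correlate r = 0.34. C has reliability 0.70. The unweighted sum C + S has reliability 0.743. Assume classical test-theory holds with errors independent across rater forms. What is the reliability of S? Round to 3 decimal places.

Var(C+S) = 2 + 2·0.34 = 2.680.
True-score variance = ρ_C + ρ_S + 2·0.34, so 0.743 = (0.70 + ρ_S + 0.68) / 2.680.
ρ_S = 0.743·2.680 − 0.70 − 0.68 = 0.611.

0.611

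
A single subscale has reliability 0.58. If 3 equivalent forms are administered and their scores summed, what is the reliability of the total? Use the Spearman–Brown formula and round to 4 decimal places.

ρ_k = kρ / (1 + (k−1)ρ) = 3·0.58 / (1 + 2·0.58) = 1.740 / 2.160 = 0.8056.

0.8056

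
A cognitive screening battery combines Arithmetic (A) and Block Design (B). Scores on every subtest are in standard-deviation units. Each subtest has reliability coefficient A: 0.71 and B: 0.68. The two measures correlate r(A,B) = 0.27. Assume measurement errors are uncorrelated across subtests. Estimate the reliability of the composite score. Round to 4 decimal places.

Var(A+B) = 2 + 2·[0.27] = 2 + 0.54 = 2.54.
Under uncorrelated errors the observed covariances equal the true-score covariances, so only the own-variance terms attenuate.
True-score variance = [0.71 + 0.68] + 0.54 = 1.39 + 0.54 = 1.93.
Reliability = 1.93 / 2.54 = 0.7598.

0.7598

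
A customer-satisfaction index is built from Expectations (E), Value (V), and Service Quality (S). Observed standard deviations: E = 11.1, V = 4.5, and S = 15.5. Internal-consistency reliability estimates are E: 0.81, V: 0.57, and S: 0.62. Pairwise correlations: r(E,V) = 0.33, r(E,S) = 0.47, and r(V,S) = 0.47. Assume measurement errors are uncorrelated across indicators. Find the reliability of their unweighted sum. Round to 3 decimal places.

Var(E+V+S) = 11.1² + 4.5² + 15.5² + 2·[11.1·4.5·0.33 + 11.1·15.5·0.47 + 4.5·15.5·0.47] = 383.71 + 260.259 = 643.969.
With uncorrelated errors the cross-covariances are all true-score covariance, so they carry over unchanged; only the diagonal terms shrink to ρᵢσᵢ².
True-score variance = [11.1²·0.81 + 4.5²·0.57 + 15.5²·0.62] + 260.259 = 260.298 + 260.259 = 520.557.
Reliability = 520.557 / 643.969 = 0.808.

0.808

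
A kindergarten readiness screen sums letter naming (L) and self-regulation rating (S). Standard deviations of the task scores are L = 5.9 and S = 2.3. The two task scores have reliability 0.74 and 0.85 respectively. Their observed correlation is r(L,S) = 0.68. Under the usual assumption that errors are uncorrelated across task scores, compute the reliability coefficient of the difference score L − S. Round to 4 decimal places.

0.5452

Var(L−S) = 5.9² + 2.3² − 2·5.9·2.3·0.68 = 40.1 − 18.4552 = 21.6448.
Because errors are independent across components, Cov(Tᵢ,Tⱼ) = Cov(Xᵢ,Xⱼ); the off-diagonal part of the true-score variance is the same as above.
True-score variance = [5.9²·0.74 + 2.3²·0.85] − 18.4552 = 30.2559 − 18.4552 = 11.8007.
Reliability = 11.8007 / 21.6448 = 0.5452.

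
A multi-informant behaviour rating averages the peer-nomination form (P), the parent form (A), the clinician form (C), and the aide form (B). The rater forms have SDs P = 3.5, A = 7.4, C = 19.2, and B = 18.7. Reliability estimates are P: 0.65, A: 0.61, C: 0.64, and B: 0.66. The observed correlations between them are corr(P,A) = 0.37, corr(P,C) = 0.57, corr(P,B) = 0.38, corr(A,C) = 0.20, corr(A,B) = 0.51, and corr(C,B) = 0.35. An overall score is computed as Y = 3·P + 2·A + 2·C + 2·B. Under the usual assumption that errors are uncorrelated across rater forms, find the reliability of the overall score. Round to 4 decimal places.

0.8075

Var(Y) = 3²·3.5² + 2²·7.4² + 2²·19.2² + 2²·18.7² + 2·[6·3.5·7.4·0.37 + 6·3.5·19.2·0.57 + 6·3.5·18.7·0.38 + 4·7.4·19.2·0.20 + 4·7.4·18.7·0.51 + 4·19.2·18.7·0.35] = 3202.61 + 2670.33 = 5872.94.
Under uncorrelated errors the observed covariances equal the true-score covariances, so only the own-variance terms attenuate.
True-score variance = [3²·3.5²·0.65 + 2²·7.4²·0.61 + 2²·19.2²·0.64 + 2²·18.7²·0.66] + 2670.33 = 2072.18 + 2670.33 = 4742.5.
Reliability = 4742.5 / 5872.94 = 0.8075.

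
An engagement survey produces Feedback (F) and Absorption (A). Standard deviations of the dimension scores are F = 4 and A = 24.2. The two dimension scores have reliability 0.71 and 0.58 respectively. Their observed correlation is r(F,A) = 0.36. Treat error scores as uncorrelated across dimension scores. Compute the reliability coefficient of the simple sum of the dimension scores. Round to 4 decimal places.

Var(F+A) = 4² + 24.2² + 2·[4·24.2·0.36] = 601.64 + 69.696 = 671.336.
With uncorrelated errors the cross-covariances are all true-score covariance, so they carry over unchanged; only the diagonal terms shrink to ρᵢσᵢ².
True-score variance = [4²·0.71 + 24.2²·0.58] + 69.696 = 351.031 + 69.696 = 420.727.
Reliability = 420.727 / 671.336 = 0.6267.

0.6267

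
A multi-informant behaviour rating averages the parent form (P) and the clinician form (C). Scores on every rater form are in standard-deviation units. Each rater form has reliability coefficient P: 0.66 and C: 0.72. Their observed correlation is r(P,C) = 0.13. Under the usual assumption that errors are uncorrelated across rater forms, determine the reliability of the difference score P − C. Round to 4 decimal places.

0.6437

Var(P−C) = 1 + 1 − 2·0.13 = 2 − 0.26 = 1.74.
With uncorrelated errors the cross-covariances are all true-score covariance, so they carry over unchanged; only the diagonal terms shrink to ρᵢσᵢ².
True-score variance = [0.66 + 0.72] − 0.26 = 1.38 − 0.26 = 1.12.
Reliability = 1.12 / 1.74 = 0.6437.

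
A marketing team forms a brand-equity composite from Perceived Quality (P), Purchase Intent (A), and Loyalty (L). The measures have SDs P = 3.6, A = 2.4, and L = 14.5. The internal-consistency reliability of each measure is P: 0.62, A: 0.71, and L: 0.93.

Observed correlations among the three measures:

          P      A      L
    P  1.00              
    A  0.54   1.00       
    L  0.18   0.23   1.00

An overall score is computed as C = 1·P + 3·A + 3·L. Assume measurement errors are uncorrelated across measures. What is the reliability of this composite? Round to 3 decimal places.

Var(C) = 3.6² + 3²·2.4² + 3²·14.5² + 2·[3·3.6·2.4·0.54 + 3·3.6·14.5·0.18 + 9·2.4·14.5·0.23] = 1957.05 + 228.442 = 2185.49.
With uncorrelated errors the cross-covariances are all true-score covariance, so they carry over unchanged; only the diagonal terms shrink to ρᵢσᵢ².
True-score variance = [3.6²·0.62 + 3²·2.4²·0.71 + 3²·14.5²·0.93] + 228.442 = 1804.63 + 228.442 = 2033.08.
Reliability = 2033.08 / 2185.49 = 0.930.

0.930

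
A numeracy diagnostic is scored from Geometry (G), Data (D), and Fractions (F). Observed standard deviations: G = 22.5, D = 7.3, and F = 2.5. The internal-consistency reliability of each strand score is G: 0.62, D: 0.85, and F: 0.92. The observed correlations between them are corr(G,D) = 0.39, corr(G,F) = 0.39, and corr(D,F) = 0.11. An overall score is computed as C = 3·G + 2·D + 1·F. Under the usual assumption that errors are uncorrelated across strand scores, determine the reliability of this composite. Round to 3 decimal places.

0.690

Var(C) = 3²·22.5² + 2²·7.3² + 2.5² + 2·[6·22.5·7.3·0.39 + 3·22.5·2.5·0.39 + 2·7.3·2.5·0.11] = 4775.66 + 908.345 = 5684.01.
With uncorrelated errors the cross-covariances are all true-score covariance, so they carry over unchanged; only the diagonal terms shrink to ρᵢσᵢ².
True-score variance = [3²·22.5²·0.62 + 2²·7.3²·0.85 + 2.5²·0.92] + 908.345 = 3011.81 + 908.345 = 3920.16.
Reliability = 3920.16 / 5684.01 = 0.690.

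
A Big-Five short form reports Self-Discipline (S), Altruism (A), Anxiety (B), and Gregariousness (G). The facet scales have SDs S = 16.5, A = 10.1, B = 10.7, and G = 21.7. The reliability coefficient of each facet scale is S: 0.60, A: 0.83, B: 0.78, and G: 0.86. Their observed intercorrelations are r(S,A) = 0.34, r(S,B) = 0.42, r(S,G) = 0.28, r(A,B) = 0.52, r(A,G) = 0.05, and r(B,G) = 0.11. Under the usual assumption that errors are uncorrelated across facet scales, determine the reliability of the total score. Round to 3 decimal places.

Var(S+A+B+G) = 16.5² + 10.1² + 10.7² + 21.7² + 2·[16.5·10.1·0.34 + 16.5·10.7·0.42 + 16.5·21.7·0.28 + 10.1·10.7·0.52 + 10.1·21.7·0.05 + 10.7·21.7·0.11] = 959.64 + 647.524 = 1607.16.
Under uncorrelated errors the observed covariances equal the true-score covariances, so only the own-variance terms attenuate.
True-score variance = [16.5²·0.60 + 10.1²·0.83 + 10.7²·0.78 + 21.7²·0.86] + 647.524 = 742.286 + 647.524 = 1389.81.
Reliability = 1389.81 / 1607.16 = 0.865.

0.865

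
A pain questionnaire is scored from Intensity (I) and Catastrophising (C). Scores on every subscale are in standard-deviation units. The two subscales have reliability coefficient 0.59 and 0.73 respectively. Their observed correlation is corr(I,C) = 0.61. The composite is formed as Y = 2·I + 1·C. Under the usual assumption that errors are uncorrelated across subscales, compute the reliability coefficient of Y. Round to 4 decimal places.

Var(Y) = 2² + 1 + 2·[2·0.61] = 5 + 2.44 = 7.44.
With uncorrelated errors the cross-covariances are all true-score covariance, so they carry over unchanged; only the diagonal terms shrink to ρᵢσᵢ².
True-score variance = [2²·0.59 + 0.73] + 2.44 = 3.09 + 2.44 = 5.53.
Reliability = 5.53 / 7.44 = 0.7433.

0.7433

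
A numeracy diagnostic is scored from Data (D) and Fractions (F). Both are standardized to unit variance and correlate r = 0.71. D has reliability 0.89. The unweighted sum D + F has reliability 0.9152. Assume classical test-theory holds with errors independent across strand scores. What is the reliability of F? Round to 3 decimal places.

0.820

Var(D+F) = 2 + 2·0.71 = 3.420.
True-score variance = ρ_D + ρ_F + 2·0.71, so 0.9152 = (0.89 + ρ_F + 1.42) / 3.420.
ρ_F = 0.9152·3.420 − 0.89 − 1.42 = 0.820.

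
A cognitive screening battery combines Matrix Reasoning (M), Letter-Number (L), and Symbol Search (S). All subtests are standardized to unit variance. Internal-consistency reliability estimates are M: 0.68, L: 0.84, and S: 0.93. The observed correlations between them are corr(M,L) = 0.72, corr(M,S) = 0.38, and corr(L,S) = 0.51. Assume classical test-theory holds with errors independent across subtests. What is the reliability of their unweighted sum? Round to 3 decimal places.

0.912

Var(M+L+S) = 3 + 2·[0.72 + 0.38 + 0.51] = 3 + 3.22 = 6.22.
Because errors are independent across components, Cov(Tᵢ,Tⱼ) = Cov(Xᵢ,Xⱼ); the off-diagonal part of the true-score variance is the same as above.
True-score variance = [0.68 + 0.84 + 0.93] + 3.22 = 2.45 + 3.22 = 5.67.
Reliability = 5.67 / 6.22 = 0.912.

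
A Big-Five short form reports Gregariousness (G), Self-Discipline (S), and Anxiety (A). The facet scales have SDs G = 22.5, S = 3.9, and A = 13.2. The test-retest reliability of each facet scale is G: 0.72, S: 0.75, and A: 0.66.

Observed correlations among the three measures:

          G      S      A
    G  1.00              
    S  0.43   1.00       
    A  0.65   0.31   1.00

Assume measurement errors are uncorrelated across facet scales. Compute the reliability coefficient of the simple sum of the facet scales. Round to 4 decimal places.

0.8278

Var(G+S+A) = 22.5² + 3.9² + 13.2² + 2·[22.5·3.9·0.43 + 22.5·13.2·0.65 + 3.9·13.2·0.31] = 695.7 + 493.483 = 1189.18.
Under uncorrelated errors the observed covariances equal the true-score covariances, so only the own-variance terms attenuate.
True-score variance = [22.5²·0.72 + 3.9²·0.75 + 13.2²·0.66] + 493.483 = 490.906 + 493.483 = 984.389.
Reliability = 984.389 / 1189.18 = 0.8278.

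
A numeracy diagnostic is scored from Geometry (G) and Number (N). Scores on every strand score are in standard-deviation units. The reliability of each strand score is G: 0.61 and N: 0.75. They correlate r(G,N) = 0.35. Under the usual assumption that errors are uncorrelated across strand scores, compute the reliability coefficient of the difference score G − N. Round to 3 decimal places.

Var(G−N) = 1 + 1 − 2·0.35 = 2 − 0.7 = 1.3.
Under uncorrelated errors the observed covariances equal the true-score covariances, so only the own-variance terms attenuate.
True-score variance = [0.61 + 0.75] − 0.7 = 1.36 − 0.7 = 0.66.
Reliability = 0.66 / 1.3 = 0.508.

0.508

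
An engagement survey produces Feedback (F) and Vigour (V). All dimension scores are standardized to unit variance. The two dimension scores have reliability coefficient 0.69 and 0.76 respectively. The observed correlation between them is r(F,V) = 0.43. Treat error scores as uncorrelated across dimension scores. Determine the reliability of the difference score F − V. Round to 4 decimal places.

Var(F−V) = 1 + 1 − 2·0.43 = 2 − 0.86 = 1.14.
Because errors are independent across components, Cov(Tᵢ,Tⱼ) = Cov(Xᵢ,Xⱼ); the off-diagonal part of the true-score variance is the same as above.
True-score variance = [0.69 + 0.76] − 0.86 = 1.45 − 0.86 = 0.59.
Reliability = 0.59 / 1.14 = 0.5175.

0.5175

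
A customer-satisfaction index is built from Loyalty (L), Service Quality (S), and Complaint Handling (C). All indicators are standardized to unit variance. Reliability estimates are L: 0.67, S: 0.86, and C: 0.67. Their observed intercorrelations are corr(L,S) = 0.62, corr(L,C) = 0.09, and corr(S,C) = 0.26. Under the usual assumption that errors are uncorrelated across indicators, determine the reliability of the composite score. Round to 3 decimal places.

Var(L+S+C) = 3 + 2·[0.62 + 0.09 + 0.26] = 3 + 1.94 = 4.94.
With uncorrelated errors the cross-covariances are all true-score covariance, so they carry over unchanged; only the diagonal terms shrink to ρᵢσᵢ².
True-score variance = [0.67 + 0.86 + 0.67] + 1.94 = 2.2 + 1.94 = 4.14.
Reliability = 4.14 / 4.94 = 0.838.

0.838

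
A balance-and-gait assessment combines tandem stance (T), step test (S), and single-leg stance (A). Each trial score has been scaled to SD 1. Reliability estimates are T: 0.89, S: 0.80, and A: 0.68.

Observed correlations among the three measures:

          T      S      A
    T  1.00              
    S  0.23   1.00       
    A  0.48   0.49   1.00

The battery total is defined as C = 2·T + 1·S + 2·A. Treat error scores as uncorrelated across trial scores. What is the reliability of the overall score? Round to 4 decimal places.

Var(C) = 2² + 1 + 2² + 2·[2·0.23 + 4·0.48 + 2·0.49] = 9 + 6.72 = 15.72.
With uncorrelated errors the cross-covariances are all true-score covariance, so they carry over unchanged; only the diagonal terms shrink to ρᵢσᵢ².
True-score variance = [2²·0.89 + 0.80 + 2²·0.68] + 6.72 = 7.08 + 6.72 = 13.8.
Reliability = 13.8 / 15.72 = 0.8779.

0.8779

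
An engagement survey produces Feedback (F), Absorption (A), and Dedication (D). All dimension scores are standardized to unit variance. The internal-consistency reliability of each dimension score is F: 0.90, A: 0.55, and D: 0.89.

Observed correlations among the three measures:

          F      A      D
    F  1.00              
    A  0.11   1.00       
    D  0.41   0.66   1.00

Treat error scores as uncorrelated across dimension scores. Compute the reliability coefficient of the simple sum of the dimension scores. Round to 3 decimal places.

0.877

Var(F+A+D) = 3 + 2·[0.11 + 0.41 + 0.66] = 3 + 2.36 = 5.36.
Under uncorrelated errors the observed covariances equal the true-score covariances, so only the own-variance terms attenuate.
True-score variance = [0.90 + 0.55 + 0.89] + 2.36 = 2.34 + 2.36 = 4.7.
Reliability = 4.7 / 5.36 = 0.877.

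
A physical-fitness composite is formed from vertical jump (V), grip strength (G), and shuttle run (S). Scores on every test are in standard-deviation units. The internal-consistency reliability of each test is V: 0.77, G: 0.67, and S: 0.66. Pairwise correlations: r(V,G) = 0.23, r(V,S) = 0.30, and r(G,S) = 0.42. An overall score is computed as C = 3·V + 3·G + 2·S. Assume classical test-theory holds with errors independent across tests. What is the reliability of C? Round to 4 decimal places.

0.8160

Var(C) = 3² + 3² + 2² + 2·[9·0.23 + 6·0.30 + 6·0.42] = 22 + 12.78 = 34.78.
Under uncorrelated errors the observed covariances equal the true-score covariances, so only the own-variance terms attenuate.
True-score variance = [3²·0.77 + 3²·0.67 + 2²·0.66] + 12.78 = 15.6 + 12.78 = 28.38.
Reliability = 28.38 / 34.78 = 0.8160.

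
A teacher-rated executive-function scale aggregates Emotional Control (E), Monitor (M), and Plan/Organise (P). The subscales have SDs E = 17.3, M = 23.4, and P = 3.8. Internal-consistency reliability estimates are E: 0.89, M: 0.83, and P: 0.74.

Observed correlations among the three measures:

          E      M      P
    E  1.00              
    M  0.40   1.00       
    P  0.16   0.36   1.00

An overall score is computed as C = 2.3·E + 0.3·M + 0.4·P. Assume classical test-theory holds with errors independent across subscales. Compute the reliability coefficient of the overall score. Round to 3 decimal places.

0.903

Var(C) = 2.3²·17.3² + 0.3²·23.4² + 0.4²·3.8² + 2·[0.69·17.3·23.4·0.40 + 0.92·17.3·3.8·0.16 + 0.12·23.4·3.8·0.36] = 1634.83 + 250.497 = 1885.33.
Because errors are independent across components, Cov(Tᵢ,Tⱼ) = Cov(Xᵢ,Xⱼ); the off-diagonal part of the true-score variance is the same as above.
True-score variance = [2.3²·17.3²·0.89 + 0.3²·23.4²·0.83 + 0.4²·3.8²·0.74] + 250.497 = 1451.7 + 250.497 = 1702.2.
Reliability = 1702.2 / 1885.33 = 0.903.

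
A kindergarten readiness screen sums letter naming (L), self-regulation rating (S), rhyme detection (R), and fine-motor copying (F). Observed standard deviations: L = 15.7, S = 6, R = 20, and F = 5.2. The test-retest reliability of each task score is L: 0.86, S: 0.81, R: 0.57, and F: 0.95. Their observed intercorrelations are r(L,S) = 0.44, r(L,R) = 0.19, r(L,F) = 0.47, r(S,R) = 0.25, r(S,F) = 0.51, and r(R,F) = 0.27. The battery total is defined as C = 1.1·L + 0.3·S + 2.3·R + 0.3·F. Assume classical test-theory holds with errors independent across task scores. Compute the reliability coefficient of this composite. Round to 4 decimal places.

0.6667

Var(C) = 1.1²·15.7² + 0.3²·6² + 2.3²·20² + 0.3²·5.2² + 2·[0.33·15.7·6·0.44 + 2.53·15.7·20·0.19 + 0.33·15.7·5.2·0.47 + 0.69·6·20·0.25 + 0.09·6·5.2·0.51 + 0.69·20·5.2·0.27] = 2419.93 + 437.575 = 2857.5.
Because errors are independent across components, Cov(Tᵢ,Tⱼ) = Cov(Xᵢ,Xⱼ); the off-diagonal part of the true-score variance is the same as above.
True-score variance = [1.1²·15.7²·0.86 + 0.3²·6²·0.81 + 2.3²·20²·0.57 + 0.3²·5.2²·0.95] + 437.575 = 1467.55 + 437.575 = 1905.13.
Reliability = 1905.13 / 2857.5 = 0.6667.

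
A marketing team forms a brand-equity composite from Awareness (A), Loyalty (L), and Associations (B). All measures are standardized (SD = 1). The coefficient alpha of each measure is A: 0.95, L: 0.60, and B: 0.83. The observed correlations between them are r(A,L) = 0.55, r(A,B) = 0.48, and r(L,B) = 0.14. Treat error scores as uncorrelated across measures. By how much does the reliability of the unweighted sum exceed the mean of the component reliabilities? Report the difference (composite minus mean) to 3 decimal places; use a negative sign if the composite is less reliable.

Var(sum) = 3 + 2.34 = 5.34; true-score variance = 2.38 + 2.34 = 4.72; composite reliability = 0.8839.
Mean component reliability = 0.7933.
Difference = 0.8839 − 0.7933 = 0.091.

0.091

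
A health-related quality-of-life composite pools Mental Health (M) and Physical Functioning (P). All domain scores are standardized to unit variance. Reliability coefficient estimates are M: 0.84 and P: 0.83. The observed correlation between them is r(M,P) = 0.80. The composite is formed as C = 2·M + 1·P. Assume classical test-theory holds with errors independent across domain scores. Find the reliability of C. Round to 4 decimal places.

Var(C) = 2² + 1 + 2·[2·0.80] = 5 + 3.2 = 8.2.
With uncorrelated errors the cross-covariances are all true-score covariance, so they carry over unchanged; only the diagonal terms shrink to ρᵢσᵢ².
True-score variance = [2²·0.84 + 0.83] + 3.2 = 4.19 + 3.2 = 7.39.
Reliability = 7.39 / 8.2 = 0.9012.

0.9012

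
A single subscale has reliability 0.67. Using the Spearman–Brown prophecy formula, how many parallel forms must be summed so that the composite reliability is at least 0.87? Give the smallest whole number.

4

k ≥ ρ*(1−ρ₁)/(ρ₁(1−ρ*)) = 0.87·0.33 / (0.67·0.13) = 3.296.
Smallest integer k = 4.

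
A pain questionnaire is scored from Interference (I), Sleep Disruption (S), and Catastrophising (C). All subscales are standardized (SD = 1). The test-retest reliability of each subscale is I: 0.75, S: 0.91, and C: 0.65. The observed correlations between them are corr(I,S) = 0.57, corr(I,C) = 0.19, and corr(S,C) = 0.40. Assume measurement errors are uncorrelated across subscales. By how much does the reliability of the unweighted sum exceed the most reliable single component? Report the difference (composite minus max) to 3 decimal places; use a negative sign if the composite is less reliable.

Var(sum) = 3 + 2.32 = 5.32; true-score variance = 2.31 + 2.32 = 4.63; composite reliability = 0.8703.
Max component reliability = 0.9100.
Difference = 0.8703 − 0.9100 = -0.040.

-0.040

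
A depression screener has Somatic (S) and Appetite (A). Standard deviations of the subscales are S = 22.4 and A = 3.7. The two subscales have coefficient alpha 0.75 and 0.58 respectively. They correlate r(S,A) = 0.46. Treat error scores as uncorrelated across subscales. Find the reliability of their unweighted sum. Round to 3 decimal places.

0.778

Var(S+A) = 22.4² + 3.7² + 2·[22.4·3.7·0.46] = 515.45 + 76.2496 = 591.7.
Under uncorrelated errors the observed covariances equal the true-score covariances, so only the own-variance terms attenuate.
True-score variance = [22.4²·0.75 + 3.7²·0.58] + 76.2496 = 384.26 + 76.2496 = 460.51.
Reliability = 460.51 / 591.7 = 0.778.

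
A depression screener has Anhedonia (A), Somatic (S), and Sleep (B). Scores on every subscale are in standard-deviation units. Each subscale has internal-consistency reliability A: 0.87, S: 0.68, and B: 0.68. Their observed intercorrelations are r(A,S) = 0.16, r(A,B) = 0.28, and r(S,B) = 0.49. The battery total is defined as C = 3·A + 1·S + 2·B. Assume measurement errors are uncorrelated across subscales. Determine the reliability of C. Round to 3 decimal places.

0.863

Var(C) = 3² + 1 + 2² + 2·[3·0.16 + 6·0.28 + 2·0.49] = 14 + 6.28 = 20.28.
Because errors are independent across components, Cov(Tᵢ,Tⱼ) = Cov(Xᵢ,Xⱼ); the off-diagonal part of the true-score variance is the same as above.
True-score variance = [3²·0.87 + 0.68 + 2²·0.68] + 6.28 = 11.23 + 6.28 = 17.51.
Reliability = 17.51 / 20.28 = 0.863.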